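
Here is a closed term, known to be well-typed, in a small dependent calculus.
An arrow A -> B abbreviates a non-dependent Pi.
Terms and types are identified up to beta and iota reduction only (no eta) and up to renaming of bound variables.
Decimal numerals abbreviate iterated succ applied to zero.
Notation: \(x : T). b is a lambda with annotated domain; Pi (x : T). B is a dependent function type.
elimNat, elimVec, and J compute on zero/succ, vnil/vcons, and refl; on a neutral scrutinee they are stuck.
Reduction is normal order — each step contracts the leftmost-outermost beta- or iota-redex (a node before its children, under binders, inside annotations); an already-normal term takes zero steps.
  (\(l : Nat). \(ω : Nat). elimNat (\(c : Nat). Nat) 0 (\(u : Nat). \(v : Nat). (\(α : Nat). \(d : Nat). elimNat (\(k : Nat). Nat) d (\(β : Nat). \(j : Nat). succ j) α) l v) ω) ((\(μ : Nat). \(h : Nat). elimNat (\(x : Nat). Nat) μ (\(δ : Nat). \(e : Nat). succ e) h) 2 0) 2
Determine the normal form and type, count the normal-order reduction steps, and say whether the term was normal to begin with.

resulting normal form:
  4
type:
  Nat
normal-order step count: 33
already normal: no
first contracted redex: a beta-redex


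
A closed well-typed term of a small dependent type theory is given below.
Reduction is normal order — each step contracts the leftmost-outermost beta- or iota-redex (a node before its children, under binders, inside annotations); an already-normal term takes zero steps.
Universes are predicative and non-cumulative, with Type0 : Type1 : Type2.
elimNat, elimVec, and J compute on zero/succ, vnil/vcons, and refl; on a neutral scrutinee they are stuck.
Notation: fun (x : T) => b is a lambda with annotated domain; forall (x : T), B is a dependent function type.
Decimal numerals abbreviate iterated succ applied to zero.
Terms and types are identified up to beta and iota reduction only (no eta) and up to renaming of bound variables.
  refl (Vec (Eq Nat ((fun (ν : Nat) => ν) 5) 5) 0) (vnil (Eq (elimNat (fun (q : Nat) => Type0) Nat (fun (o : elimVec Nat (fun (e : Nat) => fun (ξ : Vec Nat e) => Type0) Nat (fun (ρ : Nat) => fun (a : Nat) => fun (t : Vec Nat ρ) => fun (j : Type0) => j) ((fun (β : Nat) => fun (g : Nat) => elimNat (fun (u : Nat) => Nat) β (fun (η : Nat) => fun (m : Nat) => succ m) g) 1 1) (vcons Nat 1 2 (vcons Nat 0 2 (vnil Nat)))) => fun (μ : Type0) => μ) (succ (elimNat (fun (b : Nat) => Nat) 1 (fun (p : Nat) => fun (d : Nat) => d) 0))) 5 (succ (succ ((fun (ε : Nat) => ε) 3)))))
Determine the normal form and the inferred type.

normal form:
  refl (Vec (Eq Nat 5 5) 0) (vnil (Eq Nat 5 5))
type:
  Eq (Vec (Eq Nat 5 5) 0) (vnil (Eq Nat 5 5)) (vnil (Eq Nat 5 5))
observation: the term reaches its normal form after 21 normal-order steps.


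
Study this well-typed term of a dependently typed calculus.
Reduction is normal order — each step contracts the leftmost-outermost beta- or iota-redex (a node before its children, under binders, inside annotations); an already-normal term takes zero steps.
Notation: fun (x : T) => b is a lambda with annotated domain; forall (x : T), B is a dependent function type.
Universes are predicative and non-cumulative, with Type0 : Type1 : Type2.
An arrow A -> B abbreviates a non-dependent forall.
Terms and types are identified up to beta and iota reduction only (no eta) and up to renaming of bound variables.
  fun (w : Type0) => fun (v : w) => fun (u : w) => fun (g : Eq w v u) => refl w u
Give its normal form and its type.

normal form:
  fun (w : Type0) => fun (v : w) => fun (u : w) => fun (g : Eq w v u) => refl w u
the term's type:
  forall (w : Type0), forall (v : w), forall (u : w), Eq w v u -> Eq w u u
observation: the term is already in normal form.


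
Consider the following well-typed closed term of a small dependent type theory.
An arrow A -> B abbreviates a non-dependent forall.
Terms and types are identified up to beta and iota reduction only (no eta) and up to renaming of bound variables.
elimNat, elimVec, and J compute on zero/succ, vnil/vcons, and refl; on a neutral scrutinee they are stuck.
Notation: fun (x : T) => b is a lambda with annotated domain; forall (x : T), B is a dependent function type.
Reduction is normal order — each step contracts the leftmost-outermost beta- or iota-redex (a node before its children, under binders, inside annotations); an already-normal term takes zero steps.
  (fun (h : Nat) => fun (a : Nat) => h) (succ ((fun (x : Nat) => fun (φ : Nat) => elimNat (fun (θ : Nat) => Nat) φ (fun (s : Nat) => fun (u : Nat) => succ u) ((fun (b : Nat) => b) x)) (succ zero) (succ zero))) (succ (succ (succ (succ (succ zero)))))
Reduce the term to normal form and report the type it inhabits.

normal form:
  succ (succ (succ zero))
inferred type:
  Nat
observation: 9 normal-order steps separate the term from its normal form.


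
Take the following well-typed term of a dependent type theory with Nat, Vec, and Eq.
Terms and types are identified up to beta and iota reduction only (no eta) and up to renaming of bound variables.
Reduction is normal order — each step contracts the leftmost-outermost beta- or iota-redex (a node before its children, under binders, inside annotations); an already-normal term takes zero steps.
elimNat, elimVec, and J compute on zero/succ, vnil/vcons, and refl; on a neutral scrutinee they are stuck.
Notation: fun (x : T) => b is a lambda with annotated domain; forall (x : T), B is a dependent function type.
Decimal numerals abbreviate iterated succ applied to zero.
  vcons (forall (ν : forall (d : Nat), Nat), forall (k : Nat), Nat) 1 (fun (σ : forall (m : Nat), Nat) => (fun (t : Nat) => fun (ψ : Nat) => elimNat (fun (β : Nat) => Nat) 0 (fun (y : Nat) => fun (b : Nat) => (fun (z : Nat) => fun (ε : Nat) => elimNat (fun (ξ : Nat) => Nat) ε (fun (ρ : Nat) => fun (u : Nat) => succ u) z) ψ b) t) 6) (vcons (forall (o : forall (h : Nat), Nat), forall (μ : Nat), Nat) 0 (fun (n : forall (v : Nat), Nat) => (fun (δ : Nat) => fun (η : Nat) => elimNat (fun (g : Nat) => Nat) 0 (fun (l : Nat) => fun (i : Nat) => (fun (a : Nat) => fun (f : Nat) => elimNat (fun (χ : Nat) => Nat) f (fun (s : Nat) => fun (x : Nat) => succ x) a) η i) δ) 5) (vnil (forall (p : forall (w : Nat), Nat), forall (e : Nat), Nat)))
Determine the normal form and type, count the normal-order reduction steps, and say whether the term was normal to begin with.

resulting normal form:
  vcons (forall (ν : forall (d : Nat), Nat), forall (k : Nat), Nat) 1 (fun (σ : forall (m : Nat), Nat) => fun (t : Nat) => elimNat (fun (ψ : Nat) => Nat) (elimNat (fun (β : Nat) => Nat) (elimNat (fun (y : Nat) => Nat) (elimNat (fun (b : Nat) => Nat) (elimNat (fun (z : Nat) => Nat) (elimNat (fun (ε : Nat) => Nat) 0 (fun (ξ : Nat) => fun (ρ : Nat) => succ ρ) t) (fun (u : Nat) => fun (o : Nat) => succ o) t) (fun (h : Nat) => fun (μ : Nat) => succ μ) t) (fun (n : Nat) => fun (v : Nat) => succ v) t) (fun (δ : Nat) => fun (η : Nat) => succ η) t) (fun (g : Nat) => fun (l : Nat) => succ l) t) (vcons (forall (i : forall (a : Nat), Nat), forall (f : Nat), Nat) 0 (fun (χ : forall (s : Nat), Nat) => fun (x : Nat) => elimNat (fun (p : Nat) => Nat) (elimNat (fun (w : Nat) => Nat) (elimNat (fun (e : Nat) => Nat) (elimNat (fun (q : Nat) => Nat) (elimNat (fun (φ : Nat) => Nat) 0 (fun (κ : Nat) => fun (τ : Nat) => succ τ) x) (fun (c : Nat) => fun (ω : Nat) => succ ω) x) (fun (α : Nat) => fun (ζ : Nat) => succ ζ) x) (fun (θ : Nat) => fun (r : Nat) => succ r) x) (fun (γ : Nat) => fun (j : Nat) => succ j) x) (vnil (forall (x1 : forall (x2 : Nat), Nat), forall (x3 : Nat), Nat)))
the term's type:
  Vec (forall (ν : forall (d : Nat), Nat), forall (k : Nat), Nat) 2
reduction steps (normal order): 59
term was already normal: no
first redex: a beta-redex


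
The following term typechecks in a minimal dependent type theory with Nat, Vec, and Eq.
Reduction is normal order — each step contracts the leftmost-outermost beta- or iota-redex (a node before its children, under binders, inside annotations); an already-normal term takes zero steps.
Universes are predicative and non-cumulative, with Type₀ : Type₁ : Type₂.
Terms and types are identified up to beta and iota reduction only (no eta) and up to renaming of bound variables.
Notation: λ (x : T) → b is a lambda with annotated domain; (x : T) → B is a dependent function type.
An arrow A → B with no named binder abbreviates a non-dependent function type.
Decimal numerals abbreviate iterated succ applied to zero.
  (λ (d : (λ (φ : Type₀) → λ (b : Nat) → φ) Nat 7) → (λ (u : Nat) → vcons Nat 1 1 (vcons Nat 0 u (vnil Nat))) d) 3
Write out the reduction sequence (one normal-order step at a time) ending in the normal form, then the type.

normal-order reduction sequence:
  (λ (d : (λ (φ : Type₀) → λ (b : Nat) → φ) Nat 7) → (λ (u : Nat) → vcons Nat 1 1 (vcons Nat 0 u (vnil Nat))) d) 3
  ~> (λ (d : Nat) → vcons Nat 1 1 (vcons Nat 0 d (vnil Nat))) 3
  ~> vcons Nat 1 1 (vcons Nat 0 3 (vnil Nat))
inferred type:
  Vec Nat 2


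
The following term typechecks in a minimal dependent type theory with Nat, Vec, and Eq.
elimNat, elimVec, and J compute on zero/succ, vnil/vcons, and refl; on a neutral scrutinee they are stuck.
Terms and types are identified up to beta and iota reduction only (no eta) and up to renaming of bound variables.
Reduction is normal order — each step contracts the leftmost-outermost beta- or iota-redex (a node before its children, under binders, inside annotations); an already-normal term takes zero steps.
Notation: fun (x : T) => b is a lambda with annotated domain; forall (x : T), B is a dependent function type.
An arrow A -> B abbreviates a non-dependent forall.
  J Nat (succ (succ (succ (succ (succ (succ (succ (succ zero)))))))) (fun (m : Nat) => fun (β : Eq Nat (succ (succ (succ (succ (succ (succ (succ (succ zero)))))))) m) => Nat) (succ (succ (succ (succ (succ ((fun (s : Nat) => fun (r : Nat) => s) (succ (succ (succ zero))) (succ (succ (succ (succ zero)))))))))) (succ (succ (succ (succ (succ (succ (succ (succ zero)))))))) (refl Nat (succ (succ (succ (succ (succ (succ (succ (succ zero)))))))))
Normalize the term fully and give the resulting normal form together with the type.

reduced normal form:
  succ (succ (succ (succ (succ (succ (succ (succ zero)))))))
the term's type:
  Nat
observation: 3 normal-order steps normalize the term, beginning with a J iota-redex.


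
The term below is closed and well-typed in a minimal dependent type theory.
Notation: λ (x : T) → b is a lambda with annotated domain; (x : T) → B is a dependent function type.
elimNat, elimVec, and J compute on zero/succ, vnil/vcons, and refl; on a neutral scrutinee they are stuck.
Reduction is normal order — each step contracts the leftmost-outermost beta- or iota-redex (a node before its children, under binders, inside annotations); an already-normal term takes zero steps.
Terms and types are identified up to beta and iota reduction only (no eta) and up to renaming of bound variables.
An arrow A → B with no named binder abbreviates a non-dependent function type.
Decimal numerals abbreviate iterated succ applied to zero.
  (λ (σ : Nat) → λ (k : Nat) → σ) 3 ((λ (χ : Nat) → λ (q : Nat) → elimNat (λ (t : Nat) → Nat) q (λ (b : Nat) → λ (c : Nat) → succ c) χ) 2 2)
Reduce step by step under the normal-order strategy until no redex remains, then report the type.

normal-order reduction:
  (λ (σ : Nat) → λ (k : Nat) → σ) 3 ((λ (χ : Nat) → λ (q : Nat) → elimNat (λ (t : Nat) → Nat) q (λ (b : Nat) → λ (c : Nat) → succ c) χ) 2 2)
  ~> (λ (σ : Nat) → 3) ((λ (k : Nat) → λ (χ : Nat) → elimNat (λ (q : Nat) → Nat) χ (λ (t : Nat) → λ (b : Nat) → succ b) k) 2 2)
  ~> 3
inferred type:
  Nat


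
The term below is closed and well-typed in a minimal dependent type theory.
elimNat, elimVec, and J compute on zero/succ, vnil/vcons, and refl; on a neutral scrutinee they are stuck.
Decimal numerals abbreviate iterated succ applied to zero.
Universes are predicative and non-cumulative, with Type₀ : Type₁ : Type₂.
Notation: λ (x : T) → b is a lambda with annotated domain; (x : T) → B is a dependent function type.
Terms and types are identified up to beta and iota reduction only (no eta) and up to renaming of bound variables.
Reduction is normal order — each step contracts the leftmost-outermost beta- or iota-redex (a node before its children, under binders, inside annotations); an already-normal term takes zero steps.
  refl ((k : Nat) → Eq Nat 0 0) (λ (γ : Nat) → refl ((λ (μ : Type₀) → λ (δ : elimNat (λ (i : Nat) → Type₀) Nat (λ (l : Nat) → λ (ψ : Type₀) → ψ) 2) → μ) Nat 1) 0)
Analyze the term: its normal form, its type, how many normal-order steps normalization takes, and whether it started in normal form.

resulting normal form:
  refl ((k : Nat) → Eq Nat 0 0) (λ (γ : Nat) → refl Nat 0)
inferred type:
  Eq ((k : Nat) → Eq Nat 0 0) (λ (γ : Nat) → refl Nat 0) (λ (μ : Nat) → refl Nat 0)
normal-order step count: 2
term was already normal: no
first redex: a beta-redex


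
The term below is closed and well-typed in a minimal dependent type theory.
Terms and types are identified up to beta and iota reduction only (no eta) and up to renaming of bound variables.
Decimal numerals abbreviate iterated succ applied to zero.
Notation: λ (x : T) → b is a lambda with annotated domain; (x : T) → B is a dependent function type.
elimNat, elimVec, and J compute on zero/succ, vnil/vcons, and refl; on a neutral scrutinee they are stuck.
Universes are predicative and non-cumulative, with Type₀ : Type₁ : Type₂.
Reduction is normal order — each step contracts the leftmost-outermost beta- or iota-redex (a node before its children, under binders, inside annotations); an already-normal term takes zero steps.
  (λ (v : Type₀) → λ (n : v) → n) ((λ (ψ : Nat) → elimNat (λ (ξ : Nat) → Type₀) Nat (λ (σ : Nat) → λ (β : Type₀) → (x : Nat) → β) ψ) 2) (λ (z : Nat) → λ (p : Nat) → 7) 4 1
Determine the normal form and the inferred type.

resulting normal form:
  7
inferred type:
  Nat
observation: 4 normal-order steps separate the term from its normal form.


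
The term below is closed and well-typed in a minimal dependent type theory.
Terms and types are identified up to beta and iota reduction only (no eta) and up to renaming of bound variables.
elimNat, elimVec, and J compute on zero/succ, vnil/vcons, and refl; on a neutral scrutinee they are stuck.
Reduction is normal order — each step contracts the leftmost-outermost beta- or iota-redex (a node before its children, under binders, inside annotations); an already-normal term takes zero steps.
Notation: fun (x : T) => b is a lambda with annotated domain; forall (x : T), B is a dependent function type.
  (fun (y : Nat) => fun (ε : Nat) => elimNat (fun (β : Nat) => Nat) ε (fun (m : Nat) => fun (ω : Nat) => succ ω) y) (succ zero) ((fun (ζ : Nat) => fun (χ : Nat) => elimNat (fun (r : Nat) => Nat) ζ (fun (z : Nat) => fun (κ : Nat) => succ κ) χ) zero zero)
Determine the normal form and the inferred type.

reduced normal form:
  succ zero
type:
  Nat
observation: reduction starts at a beta-redex, and 9 normal-order steps reach the normal form.


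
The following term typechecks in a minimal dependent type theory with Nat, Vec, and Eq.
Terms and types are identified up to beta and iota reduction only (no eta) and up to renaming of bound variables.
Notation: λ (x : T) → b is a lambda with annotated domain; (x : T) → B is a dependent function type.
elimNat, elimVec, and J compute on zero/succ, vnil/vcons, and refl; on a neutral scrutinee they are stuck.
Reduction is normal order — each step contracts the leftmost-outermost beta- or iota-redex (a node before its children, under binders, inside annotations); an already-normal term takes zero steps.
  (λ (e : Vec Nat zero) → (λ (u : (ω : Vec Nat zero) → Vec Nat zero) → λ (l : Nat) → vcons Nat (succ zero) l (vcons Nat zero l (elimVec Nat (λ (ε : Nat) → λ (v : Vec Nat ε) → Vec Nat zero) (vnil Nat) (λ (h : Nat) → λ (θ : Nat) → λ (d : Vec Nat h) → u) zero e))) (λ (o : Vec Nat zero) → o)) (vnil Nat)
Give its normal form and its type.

normal form:
  λ (e : Nat) → vcons Nat (succ zero) e (vcons Nat zero e (vnil Nat))
the term's type:
  (e : Nat) → Vec Nat (succ (succ zero))
observation: the term reaches its normal form after 3 normal-order steps.


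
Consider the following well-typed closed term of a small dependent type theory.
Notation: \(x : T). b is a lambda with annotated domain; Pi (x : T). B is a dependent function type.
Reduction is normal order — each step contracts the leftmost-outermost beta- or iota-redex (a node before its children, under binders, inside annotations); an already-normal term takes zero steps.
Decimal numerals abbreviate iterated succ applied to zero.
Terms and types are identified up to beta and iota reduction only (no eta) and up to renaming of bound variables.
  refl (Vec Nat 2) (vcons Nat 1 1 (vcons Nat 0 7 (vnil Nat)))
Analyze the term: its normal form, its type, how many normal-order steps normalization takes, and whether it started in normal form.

normal form:
  refl (Vec Nat 2) (vcons Nat 1 1 (vcons Nat 0 7 (vnil Nat)))
type:
  Eq (Vec Nat 2) (vcons Nat 1 1 (vcons Nat 0 7 (vnil Nat))) (vcons Nat 1 1 (vcons Nat 0 7 (vnil Nat)))
normal-order step count: 0
started in normal form: yes


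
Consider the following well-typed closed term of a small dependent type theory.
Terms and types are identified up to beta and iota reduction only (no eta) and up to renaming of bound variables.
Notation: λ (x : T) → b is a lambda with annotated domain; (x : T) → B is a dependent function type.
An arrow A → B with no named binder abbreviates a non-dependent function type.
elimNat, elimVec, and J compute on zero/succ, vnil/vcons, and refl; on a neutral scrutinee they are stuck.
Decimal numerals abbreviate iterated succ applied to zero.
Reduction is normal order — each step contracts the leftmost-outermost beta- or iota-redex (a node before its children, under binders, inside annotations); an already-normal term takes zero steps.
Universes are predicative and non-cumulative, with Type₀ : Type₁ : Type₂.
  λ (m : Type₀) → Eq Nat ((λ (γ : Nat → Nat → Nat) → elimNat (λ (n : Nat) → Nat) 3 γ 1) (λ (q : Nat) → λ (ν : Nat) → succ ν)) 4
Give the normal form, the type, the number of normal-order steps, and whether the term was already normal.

reduced normal form:
  λ (m : Type₀) → Eq Nat 4 4
the term's type:
  Type₀ → Type₀
reduction steps (normal order): 5
term was already normal: no
first contracted redex: a beta-redex


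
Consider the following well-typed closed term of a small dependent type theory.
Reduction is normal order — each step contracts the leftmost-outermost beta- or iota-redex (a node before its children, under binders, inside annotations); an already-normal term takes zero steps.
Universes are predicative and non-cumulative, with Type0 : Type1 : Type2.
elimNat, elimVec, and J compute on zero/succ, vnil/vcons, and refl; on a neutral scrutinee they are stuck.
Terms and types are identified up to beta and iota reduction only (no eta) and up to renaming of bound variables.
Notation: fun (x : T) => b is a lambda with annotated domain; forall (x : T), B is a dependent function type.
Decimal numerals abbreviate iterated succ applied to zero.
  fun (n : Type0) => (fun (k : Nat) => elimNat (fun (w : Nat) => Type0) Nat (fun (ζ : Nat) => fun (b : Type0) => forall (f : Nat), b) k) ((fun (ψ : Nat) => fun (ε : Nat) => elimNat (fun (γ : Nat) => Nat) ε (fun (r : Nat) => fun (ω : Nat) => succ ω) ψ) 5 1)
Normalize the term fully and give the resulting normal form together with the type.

reduced normal form:
  fun (n : Type0) => forall (k : Nat), forall (w : Nat), forall (ζ : Nat), forall (b : Nat), forall (f : Nat), forall (ψ : Nat), Nat
type:
  forall (n : Type0), Type0


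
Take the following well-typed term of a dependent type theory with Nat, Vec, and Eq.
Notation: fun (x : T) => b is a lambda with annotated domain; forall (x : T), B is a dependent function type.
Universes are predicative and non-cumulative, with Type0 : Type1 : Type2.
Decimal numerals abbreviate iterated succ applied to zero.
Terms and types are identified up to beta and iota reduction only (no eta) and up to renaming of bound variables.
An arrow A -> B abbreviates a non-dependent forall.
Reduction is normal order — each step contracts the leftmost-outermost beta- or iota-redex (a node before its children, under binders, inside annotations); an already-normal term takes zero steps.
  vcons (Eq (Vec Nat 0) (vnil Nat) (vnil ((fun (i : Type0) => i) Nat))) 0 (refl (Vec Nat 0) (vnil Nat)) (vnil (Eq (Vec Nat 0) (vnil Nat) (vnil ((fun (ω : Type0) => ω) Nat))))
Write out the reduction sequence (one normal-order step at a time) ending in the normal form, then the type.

normal-order reduction:
  vcons (Eq (Vec Nat 0) (vnil Nat) (vnil ((fun (i : Type0) => i) Nat))) 0 (refl (Vec Nat 0) (vnil Nat)) (vnil (Eq (Vec Nat 0) (vnil Nat) (vnil ((fun (ω : Type0) => ω) Nat))))
  ~> vcons (Eq (Vec Nat 0) (vnil Nat) (vnil Nat)) 0 (refl (Vec Nat 0) (vnil Nat)) (vnil (Eq (Vec Nat 0) (vnil Nat) (vnil ((fun (i : Type0) => i) Nat))))
  ~> vcons (Eq (Vec Nat 0) (vnil Nat) (vnil Nat)) 0 (refl (Vec Nat 0) (vnil Nat)) (vnil (Eq (Vec Nat 0) (vnil Nat) (vnil Nat)))
the term's type:
  Vec (Eq (Vec Nat 0) (vnil Nat) (vnil Nat)) 1


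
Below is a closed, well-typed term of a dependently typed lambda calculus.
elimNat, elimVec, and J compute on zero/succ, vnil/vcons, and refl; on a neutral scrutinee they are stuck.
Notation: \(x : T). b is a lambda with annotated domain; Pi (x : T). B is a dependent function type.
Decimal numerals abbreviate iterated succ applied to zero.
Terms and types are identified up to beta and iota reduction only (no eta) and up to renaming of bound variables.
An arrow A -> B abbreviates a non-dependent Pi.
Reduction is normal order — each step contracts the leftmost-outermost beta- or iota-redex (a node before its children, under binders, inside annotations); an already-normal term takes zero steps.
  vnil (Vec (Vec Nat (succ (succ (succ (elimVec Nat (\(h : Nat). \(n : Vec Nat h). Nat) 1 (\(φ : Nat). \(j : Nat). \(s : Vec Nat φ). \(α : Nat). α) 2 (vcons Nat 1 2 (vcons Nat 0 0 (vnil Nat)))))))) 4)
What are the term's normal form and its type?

normal form:
  vnil (Vec (Vec Nat 4) 4)
the term's type:
  Vec (Vec (Vec Nat 4) 4) 0


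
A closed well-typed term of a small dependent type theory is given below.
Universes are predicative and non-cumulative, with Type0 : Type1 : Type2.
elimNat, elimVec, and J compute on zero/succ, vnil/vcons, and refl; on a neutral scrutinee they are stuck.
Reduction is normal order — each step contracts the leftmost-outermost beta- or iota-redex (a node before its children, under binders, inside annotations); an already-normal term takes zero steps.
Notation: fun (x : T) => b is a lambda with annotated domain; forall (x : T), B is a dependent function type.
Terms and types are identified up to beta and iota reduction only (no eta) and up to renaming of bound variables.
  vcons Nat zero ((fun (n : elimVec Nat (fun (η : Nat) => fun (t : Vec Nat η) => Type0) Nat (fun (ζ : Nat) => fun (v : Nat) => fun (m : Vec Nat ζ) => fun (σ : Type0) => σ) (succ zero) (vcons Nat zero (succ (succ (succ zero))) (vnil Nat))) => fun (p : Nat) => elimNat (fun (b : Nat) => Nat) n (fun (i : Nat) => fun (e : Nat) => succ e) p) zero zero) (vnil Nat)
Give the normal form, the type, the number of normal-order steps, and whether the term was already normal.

normal form:
  vcons Nat zero zero (vnil Nat)
the term's type:
  Vec Nat (succ zero)
steps to reach normal form (normal order): 3
term was already normal: no
first contracted redex: a beta-redex


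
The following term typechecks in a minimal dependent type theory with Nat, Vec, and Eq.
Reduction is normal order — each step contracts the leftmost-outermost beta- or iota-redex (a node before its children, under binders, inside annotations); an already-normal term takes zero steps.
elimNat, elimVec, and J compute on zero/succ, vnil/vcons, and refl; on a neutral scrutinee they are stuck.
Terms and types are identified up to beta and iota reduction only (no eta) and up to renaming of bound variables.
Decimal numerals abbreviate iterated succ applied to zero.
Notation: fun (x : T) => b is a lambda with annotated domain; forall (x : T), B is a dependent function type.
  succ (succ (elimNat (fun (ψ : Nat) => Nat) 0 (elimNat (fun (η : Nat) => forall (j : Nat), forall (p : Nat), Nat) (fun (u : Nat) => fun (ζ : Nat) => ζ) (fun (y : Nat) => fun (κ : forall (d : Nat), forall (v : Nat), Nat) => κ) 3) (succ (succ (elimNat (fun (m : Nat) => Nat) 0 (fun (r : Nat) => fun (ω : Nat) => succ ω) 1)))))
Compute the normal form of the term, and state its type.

reduced normal form:
  2
the term's type:
  Nat
observation: 44 normal-order steps normalize the term, beginning with an elimNat iota-redex.


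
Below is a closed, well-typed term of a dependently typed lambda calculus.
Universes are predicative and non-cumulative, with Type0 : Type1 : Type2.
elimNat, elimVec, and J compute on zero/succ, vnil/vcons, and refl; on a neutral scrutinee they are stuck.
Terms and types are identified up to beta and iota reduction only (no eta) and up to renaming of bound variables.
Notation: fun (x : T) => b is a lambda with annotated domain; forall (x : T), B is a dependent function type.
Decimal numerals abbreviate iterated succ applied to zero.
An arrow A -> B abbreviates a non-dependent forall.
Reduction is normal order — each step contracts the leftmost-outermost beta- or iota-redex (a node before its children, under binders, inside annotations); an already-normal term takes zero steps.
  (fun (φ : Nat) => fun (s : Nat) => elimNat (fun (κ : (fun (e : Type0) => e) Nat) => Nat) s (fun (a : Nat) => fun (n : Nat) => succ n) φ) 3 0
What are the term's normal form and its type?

normal form:
  3
the term's type:
  Nat


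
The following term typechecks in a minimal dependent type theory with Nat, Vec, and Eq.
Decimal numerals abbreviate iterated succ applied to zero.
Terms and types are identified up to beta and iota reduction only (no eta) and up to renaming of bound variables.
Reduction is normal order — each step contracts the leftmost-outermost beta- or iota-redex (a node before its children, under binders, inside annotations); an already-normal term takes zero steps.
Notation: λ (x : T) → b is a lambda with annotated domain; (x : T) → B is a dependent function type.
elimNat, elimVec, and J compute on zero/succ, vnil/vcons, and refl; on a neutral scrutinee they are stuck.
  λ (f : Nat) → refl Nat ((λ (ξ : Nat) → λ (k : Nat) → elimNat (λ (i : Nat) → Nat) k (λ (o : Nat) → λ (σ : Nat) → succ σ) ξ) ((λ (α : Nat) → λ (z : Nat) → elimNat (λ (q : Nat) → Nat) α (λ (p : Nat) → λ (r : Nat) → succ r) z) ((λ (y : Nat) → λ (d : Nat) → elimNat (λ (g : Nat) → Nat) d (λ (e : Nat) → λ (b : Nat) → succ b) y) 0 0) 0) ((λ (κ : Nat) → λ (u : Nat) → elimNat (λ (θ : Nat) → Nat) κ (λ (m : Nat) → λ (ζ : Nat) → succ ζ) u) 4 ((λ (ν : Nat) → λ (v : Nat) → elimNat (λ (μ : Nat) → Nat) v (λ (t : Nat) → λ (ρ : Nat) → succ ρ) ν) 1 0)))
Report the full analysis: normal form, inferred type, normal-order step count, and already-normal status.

reduced normal form:
  λ (f : Nat) → refl Nat 5
type:
  (f : Nat) → Eq Nat 5 5
steps to reach normal form (normal order): 21
term was already normal: no
first redex: a beta-redex


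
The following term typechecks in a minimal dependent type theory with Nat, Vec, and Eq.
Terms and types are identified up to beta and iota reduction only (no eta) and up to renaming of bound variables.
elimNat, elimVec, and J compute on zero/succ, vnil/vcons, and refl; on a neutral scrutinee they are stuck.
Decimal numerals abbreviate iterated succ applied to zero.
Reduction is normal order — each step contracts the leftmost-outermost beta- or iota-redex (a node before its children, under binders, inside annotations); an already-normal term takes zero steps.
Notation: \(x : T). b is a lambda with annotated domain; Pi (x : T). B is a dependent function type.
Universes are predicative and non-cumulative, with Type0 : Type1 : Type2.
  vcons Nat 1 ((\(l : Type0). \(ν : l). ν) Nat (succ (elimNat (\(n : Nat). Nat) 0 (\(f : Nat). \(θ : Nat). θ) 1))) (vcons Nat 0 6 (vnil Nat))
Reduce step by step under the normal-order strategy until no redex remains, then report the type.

normal-order reduction:
  vcons Nat 1 ((\(l : Type0). \(ν : l). ν) Nat (succ (elimNat (\(n : Nat). Nat) 0 (\(f : Nat). \(θ : Nat). θ) 1))) (vcons Nat 0 6 (vnil Nat))
  ~> vcons Nat 1 ((\(l : Nat). l) (succ (elimNat (\(ν : Nat). Nat) 0 (\(n : Nat). \(f : Nat). f) 1))) (vcons Nat 0 6 (vnil Nat))
  ~> vcons Nat 1 (succ (elimNat (\(l : Nat). Nat) 0 (\(ν : Nat). \(n : Nat). n) 1)) (vcons Nat 0 6 (vnil Nat))
  ~> vcons Nat 1 (succ ((\(l : Nat). \(ν : Nat). ν) 0 (elimNat (\(n : Nat). Nat) 0 (\(f : Nat). \(θ : Nat). θ) 0))) (vcons Nat 0 6 (vnil Nat))
  ~> vcons Nat 1 (succ ((\(l : Nat). l) (elimNat (\(ν : Nat). Nat) 0 (\(n : Nat). \(f : Nat). f) 0))) (vcons Nat 0 6 (vnil Nat))
  ~> vcons Nat 1 (succ (elimNat (\(l : Nat). Nat) 0 (\(ν : Nat). \(n : Nat). n) 0)) (vcons Nat 0 6 (vnil Nat))
  ~> vcons Nat 1 1 (vcons Nat 0 6 (vnil Nat))
inferred type:
  Vec Nat 2


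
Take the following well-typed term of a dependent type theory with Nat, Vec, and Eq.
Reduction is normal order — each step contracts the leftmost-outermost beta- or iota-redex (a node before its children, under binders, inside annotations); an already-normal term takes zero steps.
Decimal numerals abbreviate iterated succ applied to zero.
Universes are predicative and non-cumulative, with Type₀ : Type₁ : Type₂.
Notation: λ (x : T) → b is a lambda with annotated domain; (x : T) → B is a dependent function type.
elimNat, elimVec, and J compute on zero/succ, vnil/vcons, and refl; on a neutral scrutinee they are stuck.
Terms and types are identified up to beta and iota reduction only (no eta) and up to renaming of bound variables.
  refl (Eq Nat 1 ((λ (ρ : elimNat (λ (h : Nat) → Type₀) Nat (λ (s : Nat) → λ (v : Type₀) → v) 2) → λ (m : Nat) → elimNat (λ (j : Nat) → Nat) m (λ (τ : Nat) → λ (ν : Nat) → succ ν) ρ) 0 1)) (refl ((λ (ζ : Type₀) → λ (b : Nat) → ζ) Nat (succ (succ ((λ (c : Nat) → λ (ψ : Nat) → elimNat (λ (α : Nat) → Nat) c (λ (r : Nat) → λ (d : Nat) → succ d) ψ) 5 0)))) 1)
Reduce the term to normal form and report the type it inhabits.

resulting normal form:
  refl (Eq Nat 1 1) (refl Nat 1)
the term's type:
  Eq (Eq Nat 1 1) (refl Nat 1) (refl Nat 1)


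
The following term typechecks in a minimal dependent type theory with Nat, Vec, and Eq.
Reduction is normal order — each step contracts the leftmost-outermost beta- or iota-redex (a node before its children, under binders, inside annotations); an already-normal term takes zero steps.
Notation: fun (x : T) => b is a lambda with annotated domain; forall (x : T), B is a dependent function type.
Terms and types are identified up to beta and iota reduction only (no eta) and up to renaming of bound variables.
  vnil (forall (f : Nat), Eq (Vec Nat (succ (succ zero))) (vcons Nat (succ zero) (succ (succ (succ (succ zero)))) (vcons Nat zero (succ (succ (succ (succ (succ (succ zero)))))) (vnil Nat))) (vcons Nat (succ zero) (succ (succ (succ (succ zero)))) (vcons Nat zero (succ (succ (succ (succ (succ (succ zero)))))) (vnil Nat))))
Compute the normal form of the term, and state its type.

reduced normal form:
  vnil (forall (f : Nat), Eq (Vec Nat (succ (succ zero))) (vcons Nat (succ zero) (succ (succ (succ (succ zero)))) (vcons Nat zero (succ (succ (succ (succ (succ (succ zero)))))) (vnil Nat))) (vcons Nat (succ zero) (succ (succ (succ (succ zero)))) (vcons Nat zero (succ (succ (succ (succ (succ (succ zero)))))) (vnil Nat))))
the term's type:
  Vec (forall (f : Nat), Eq (Vec Nat (succ (succ zero))) (vcons Nat (succ zero) (succ (succ (succ (succ zero)))) (vcons Nat zero (succ (succ (succ (succ (succ (succ zero)))))) (vnil Nat))) (vcons Nat (succ zero) (succ (succ (succ (succ zero)))) (vcons Nat zero (succ (succ (succ (succ (succ (succ zero)))))) (vnil Nat)))) zero


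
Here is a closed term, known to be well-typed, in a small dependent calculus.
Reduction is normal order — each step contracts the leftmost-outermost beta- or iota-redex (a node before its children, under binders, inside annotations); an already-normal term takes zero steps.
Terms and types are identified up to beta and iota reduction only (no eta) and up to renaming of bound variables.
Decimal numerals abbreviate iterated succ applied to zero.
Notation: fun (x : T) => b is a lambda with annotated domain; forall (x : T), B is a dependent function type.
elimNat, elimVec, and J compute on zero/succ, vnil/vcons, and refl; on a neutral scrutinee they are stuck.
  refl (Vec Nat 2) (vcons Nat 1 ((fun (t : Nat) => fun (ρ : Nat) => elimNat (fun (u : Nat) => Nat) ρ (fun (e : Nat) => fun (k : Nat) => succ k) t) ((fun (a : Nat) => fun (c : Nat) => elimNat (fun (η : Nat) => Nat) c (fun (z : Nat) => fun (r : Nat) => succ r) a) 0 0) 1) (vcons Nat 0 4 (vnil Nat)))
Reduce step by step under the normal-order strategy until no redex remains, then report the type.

reduction (normal order):
  refl (Vec Nat 2) (vcons Nat 1 ((fun (t : Nat) => fun (ρ : Nat) => elimNat (fun (u : Nat) => Nat) ρ (fun (e : Nat) => fun (k : Nat) => succ k) t) ((fun (a : Nat) => fun (c : Nat) => elimNat (fun (η : Nat) => Nat) c (fun (z : Nat) => fun (r : Nat) => succ r) a) 0 0) 1) (vcons Nat 0 4 (vnil Nat)))
  ~> refl (Vec Nat 2) (vcons Nat 1 ((fun (t : Nat) => elimNat (fun (ρ : Nat) => Nat) t (fun (u : Nat) => fun (e : Nat) => succ e) ((fun (k : Nat) => fun (a : Nat) => elimNat (fun (c : Nat) => Nat) a (fun (η : Nat) => fun (z : Nat) => succ z) k) 0 0)) 1) (vcons Nat 0 4 (vnil Nat)))
  ~> refl (Vec Nat 2) (vcons Nat 1 (elimNat (fun (t : Nat) => Nat) 1 (fun (ρ : Nat) => fun (u : Nat) => succ u) ((fun (e : Nat) => fun (k : Nat) => elimNat (fun (a : Nat) => Nat) k (fun (c : Nat) => fun (η : Nat) => succ η) e) 0 0)) (vcons Nat 0 4 (vnil Nat)))
  ~> refl (Vec Nat 2) (vcons Nat 1 (elimNat (fun (t : Nat) => Nat) 1 (fun (ρ : Nat) => fun (u : Nat) => succ u) ((fun (e : Nat) => elimNat (fun (k : Nat) => Nat) e (fun (a : Nat) => fun (c : Nat) => succ c) 0) 0)) (vcons Nat 0 4 (vnil Nat)))
  ~> refl (Vec Nat 2) (vcons Nat 1 (elimNat (fun (t : Nat) => Nat) 1 (fun (ρ : Nat) => fun (u : Nat) => succ u) (elimNat (fun (e : Nat) => Nat) 0 (fun (k : Nat) => fun (a : Nat) => succ a) 0)) (vcons Nat 0 4 (vnil Nat)))
  ~> refl (Vec Nat 2) (vcons Nat 1 (elimNat (fun (t : Nat) => Nat) 1 (fun (ρ : Nat) => fun (u : Nat) => succ u) 0) (vcons Nat 0 4 (vnil Nat)))
  ~> refl (Vec Nat 2) (vcons Nat 1 1 (vcons Nat 0 4 (vnil Nat)))
the term's type:
  Eq (Vec Nat 2) (vcons Nat 1 1 (vcons Nat 0 4 (vnil Nat))) (vcons Nat 1 1 (vcons Nat 0 4 (vnil Nat)))


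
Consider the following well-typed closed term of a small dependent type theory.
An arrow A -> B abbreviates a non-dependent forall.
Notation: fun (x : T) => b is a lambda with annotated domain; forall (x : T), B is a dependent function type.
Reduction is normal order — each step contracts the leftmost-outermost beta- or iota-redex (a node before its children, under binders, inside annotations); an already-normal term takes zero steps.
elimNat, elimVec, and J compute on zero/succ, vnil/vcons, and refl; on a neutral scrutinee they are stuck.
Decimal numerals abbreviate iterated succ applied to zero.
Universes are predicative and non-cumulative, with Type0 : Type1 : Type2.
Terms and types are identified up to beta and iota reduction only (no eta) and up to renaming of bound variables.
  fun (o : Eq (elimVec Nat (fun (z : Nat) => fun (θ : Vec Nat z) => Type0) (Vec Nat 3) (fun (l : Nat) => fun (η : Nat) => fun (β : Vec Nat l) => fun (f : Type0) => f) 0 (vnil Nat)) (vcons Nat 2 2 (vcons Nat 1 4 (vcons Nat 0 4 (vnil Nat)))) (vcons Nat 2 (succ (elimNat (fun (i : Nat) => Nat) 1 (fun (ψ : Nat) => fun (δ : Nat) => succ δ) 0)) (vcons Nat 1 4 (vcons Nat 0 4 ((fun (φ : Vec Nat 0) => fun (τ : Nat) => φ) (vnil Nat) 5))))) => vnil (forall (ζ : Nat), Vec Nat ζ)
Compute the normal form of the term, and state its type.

reduced normal form:
  fun (o : Eq (Vec Nat 3) (vcons Nat 2 2 (vcons Nat 1 4 (vcons Nat 0 4 (vnil Nat)))) (vcons Nat 2 2 (vcons Nat 1 4 (vcons Nat 0 4 (vnil Nat))))) => vnil (forall (z : Nat), Vec Nat z)
type:
  Eq (Vec Nat 3) (vcons Nat 2 2 (vcons Nat 1 4 (vcons Nat 0 4 (vnil Nat)))) (vcons Nat 2 2 (vcons Nat 1 4 (vcons Nat 0 4 (vnil Nat)))) -> Vec (forall (o : Nat), Vec Nat o) 0
observation: normalization takes exactly 4 steps under the normal-order strategy.


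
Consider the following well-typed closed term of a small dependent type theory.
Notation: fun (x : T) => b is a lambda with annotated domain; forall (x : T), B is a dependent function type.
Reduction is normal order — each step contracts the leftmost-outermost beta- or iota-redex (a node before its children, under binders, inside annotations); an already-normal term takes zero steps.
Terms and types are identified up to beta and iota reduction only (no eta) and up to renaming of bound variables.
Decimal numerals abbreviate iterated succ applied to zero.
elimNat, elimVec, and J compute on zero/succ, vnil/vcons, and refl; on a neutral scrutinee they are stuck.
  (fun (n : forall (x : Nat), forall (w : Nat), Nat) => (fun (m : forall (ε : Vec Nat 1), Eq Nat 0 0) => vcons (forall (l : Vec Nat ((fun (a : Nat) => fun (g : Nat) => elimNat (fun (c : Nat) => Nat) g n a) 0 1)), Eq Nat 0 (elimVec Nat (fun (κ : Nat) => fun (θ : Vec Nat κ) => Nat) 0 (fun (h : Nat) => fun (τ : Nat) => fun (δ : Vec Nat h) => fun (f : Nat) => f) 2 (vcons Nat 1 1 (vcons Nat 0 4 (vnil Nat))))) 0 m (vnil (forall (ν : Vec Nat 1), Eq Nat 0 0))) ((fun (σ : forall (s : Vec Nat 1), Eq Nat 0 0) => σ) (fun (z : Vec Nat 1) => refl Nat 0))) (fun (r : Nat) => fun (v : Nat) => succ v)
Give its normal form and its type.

normal form:
  vcons (forall (n : Vec Nat 1), Eq Nat 0 0) 0 (fun (x : Vec Nat 1) => refl Nat 0) (vnil (forall (w : Vec Nat 1), Eq Nat 0 0))
the term's type:
  Vec (forall (n : Vec Nat 1), Eq Nat 0 0) 1


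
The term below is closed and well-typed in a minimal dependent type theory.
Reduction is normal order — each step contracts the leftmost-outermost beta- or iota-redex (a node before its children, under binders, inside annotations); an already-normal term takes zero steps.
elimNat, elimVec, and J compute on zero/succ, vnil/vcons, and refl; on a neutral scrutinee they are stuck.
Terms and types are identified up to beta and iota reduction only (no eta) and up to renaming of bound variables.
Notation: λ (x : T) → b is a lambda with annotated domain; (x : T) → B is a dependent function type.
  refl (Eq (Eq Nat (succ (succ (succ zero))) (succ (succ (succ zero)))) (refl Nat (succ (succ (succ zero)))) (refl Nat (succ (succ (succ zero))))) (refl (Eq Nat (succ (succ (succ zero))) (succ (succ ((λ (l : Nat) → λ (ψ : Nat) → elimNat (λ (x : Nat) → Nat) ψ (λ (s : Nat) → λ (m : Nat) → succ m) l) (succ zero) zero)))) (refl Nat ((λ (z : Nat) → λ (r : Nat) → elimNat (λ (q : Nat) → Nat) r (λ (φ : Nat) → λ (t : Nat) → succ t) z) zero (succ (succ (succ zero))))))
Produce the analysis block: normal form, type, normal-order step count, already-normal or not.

normal form:
  refl (Eq (Eq Nat (succ (succ (succ zero))) (succ (succ (succ zero)))) (refl Nat (succ (succ (succ zero)))) (refl Nat (succ (succ (succ zero))))) (refl (Eq Nat (succ (succ (succ zero))) (succ (succ (succ zero)))) (refl Nat (succ (succ (succ zero)))))
the term's type:
  Eq (Eq (Eq Nat (succ (succ (succ zero))) (succ (succ (succ zero)))) (refl Nat (succ (succ (succ zero)))) (refl Nat (succ (succ (succ zero))))) (refl (Eq Nat (succ (succ (succ zero))) (succ (succ (succ zero)))) (refl Nat (succ (succ (succ zero))))) (refl (Eq Nat (succ (succ (succ zero))) (succ (succ (succ zero)))) (refl Nat (succ (succ (succ zero)))))
reduction steps (normal order): 9
already normal: no
first contracted redex: a beta-redex
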